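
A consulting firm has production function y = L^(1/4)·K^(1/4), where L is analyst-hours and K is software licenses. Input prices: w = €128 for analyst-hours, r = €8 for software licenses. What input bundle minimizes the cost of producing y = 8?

Cost minimization requires the marginal rate of technical substitution to equal the input-price ratio: MP_L/MP_K = w/r.
Here MP_L/MP_K = (1/4)·(K/L)/(1/4) = (K/L). Setting this equal to 128/8 = 16 gives K = 16L.
Substituting into y = 8: L^(1/4)·(16L)^(1/4) = 8.
Solving, L = 16 and K = 256.

L* = 16, K* = 256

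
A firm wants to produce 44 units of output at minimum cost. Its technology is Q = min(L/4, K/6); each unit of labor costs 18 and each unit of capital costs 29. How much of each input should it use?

With a fixed-proportions technology, the cost-minimizing bundle uses no slack in either input: L/4 = K/6 = Q.
So L = 4·44 = 176 and K = 6·44 = 264.

L* = 176, K* = 264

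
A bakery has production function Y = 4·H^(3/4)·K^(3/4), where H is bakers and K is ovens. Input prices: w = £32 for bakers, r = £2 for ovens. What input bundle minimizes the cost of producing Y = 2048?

H* = 16, K* = 256

Cost minimization requires the marginal rate of technical substitution to equal the input-price ratio: MP_H/MP_K = w/r.
Here MP_H/MP_K = (3/4)·(K/H)/(3/4) = (K/H). Setting this equal to 32/2 = 16 gives K = 16H.
Substituting into Y = 2048: 4·H^(3/4)·(16H)^(3/4) = 2048.
Solving, H = 16 and K = 256.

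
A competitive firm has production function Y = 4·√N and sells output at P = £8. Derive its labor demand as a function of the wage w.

MP_N = (1/2)·4·N^(-1/2) = 2·N^(-1/2).
Setting P·MP_N = w: 16·N^(-1/2) = w.
Solving for N: N^(-1/2) = w/16, so N = (16/w)^(2).

N(w) = 256/w²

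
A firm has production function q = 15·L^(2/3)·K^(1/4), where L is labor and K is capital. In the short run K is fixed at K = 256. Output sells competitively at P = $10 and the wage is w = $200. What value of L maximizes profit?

L* = 8

With K = 256, MP_L = (2/3)·15·L^(-1/3)·256^(1/4) = 40·L^(-1/3).
Profit maximization for a price taker requires P·MP_L = w: 10·40·L^(-1/3) = 200.
So L^(-1/3) = 0.5, which gives L = 8.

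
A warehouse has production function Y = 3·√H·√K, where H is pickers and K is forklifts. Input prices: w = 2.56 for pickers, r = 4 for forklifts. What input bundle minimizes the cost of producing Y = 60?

H* = 25, K* = 16

Cost minimization requires the marginal rate of technical substitution to equal the input-price ratio: MP_H/MP_K = w/r.
Here MP_H/MP_K = (1/2)·(K/H)/(1/2) = (K/H). Setting this equal to 2.56/4 = 0.64 gives K = 0.64H.
Substituting into Y = 60: 3·H^(1/2)·(0.64H)^(1/2) = 60.
Solving, H = 25 and K = 16.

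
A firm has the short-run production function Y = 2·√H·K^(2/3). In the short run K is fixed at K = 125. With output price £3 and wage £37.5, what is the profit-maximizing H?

With K = 125, MP_H = (1/2)·2·H^(-1/2)·125^(2/3) = 25·H^(-1/2).
Profit maximization for a price taker requires P·MP_H = w: 3·25·H^(-1/2) = 37.5.
So H^(-1/2) = 0.5, which gives H = 4.

H* = 4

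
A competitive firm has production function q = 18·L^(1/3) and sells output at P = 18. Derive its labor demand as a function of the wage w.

MP_L = (1/3)·18·L^(-2/3) = 6·L^(-2/3).
Setting P·MP_L = w: 108·L^(-2/3) = w.
Solving for L: L^(-2/3) = w/108, so L = (108/w)^(3/2).

L(w) = (108/w)^(3/2)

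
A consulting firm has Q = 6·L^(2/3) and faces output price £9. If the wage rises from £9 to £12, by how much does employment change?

From P·MP_L = w with MP_L = 4·L^(-1/3), the labor demand is L(w) = (36/w)^(3).
At w = 9: L = 64. At w = 12: L = 27.
ΔL = 27 − 64 = -37.

ΔL = -37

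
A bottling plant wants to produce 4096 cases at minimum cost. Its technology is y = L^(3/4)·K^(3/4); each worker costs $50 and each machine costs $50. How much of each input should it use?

L* = 256, K* = 256

Cost minimization requires the marginal rate of technical substitution to equal the input-price ratio: MP_L/MP_K = w/r.
Here MP_L/MP_K = (3/4)·(K/L)/(3/4) = (K/L). Setting this equal to 50/50 = 1 gives K = L.
Substituting into y = 4096: L^(3/4)·(L)^(3/4) = 4096.
Solving, L = 256 and K = 256.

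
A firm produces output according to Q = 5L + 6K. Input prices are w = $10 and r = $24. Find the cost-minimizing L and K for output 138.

L* = 27.6, K* = 0

The inputs are perfect substitutes, so the firm uses whichever has the lower cost per unit of output.
Cost per unit of output via L is w/5 = 2; via K it is r/6 = 4. L is cheaper.
Producing Q = 138 with L alone: L = 27.6, K = 0.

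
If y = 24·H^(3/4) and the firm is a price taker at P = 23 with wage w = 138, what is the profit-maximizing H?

H* = 81

MP_H = (3/4)·24·H^(-1/4) = 18·H^(-1/4).
Profit maximization for a price taker requires P·MP_H = w: 23·18·H^(-1/4) = 138.
So H^(-1/4) = 1/3, which gives H = 81.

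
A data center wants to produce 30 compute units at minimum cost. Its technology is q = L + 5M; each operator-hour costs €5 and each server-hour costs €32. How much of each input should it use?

The inputs are perfect substitutes, so the firm uses whichever has the lower cost per unit of output.
Cost per unit of output via L is 5; via M it is 6.4. L is cheaper.
Producing q = 30 with L alone: L = 30, M = 0.

L* = 30, M* = 0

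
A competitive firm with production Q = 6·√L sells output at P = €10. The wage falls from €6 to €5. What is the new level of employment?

L* = 36

From P·MP_L = w with MP_L = 3·L^(-1/2), the labor demand is L(w) = (30/w)^(2).
At w = 6: L = 25. At w = 5: L = 36.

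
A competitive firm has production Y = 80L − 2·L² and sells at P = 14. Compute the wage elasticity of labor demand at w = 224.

From P·MP_L = w with MP_L = 80 − 4L, labor demand is L(w) = (80 − w/14)/4.
dL/dw = −1/(56) = -1/56.
At w = 224, L = 16, so ε = (dL/dw)·(w/L) = (-1/56)·(224/16) = -0.25.

ε = -0.25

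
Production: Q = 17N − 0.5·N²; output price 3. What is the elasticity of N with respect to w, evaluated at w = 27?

From P·MP_N = w with MP_N = 17 − N, labor demand is N(w) = 17 − w/3.
dN/dw = −1/(3) = -1/3.
At w = 27, N = 8, so ε = (dN/dw)·(w/N) = (-1/3)·(27/8) = -1.125.

ε = -1.125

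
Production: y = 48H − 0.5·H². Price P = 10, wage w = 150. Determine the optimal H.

H* = 33

The marginal product of H is MP_H = 48 − H.
A price-taking firm hires until the value of the marginal product equals the wage: P·MP_H = w, so 10·(48 − H) = 150.
Then 48 − H = 15, giving H = 33.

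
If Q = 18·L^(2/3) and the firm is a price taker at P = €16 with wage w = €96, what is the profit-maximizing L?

MP_L = (2/3)·18·L^(-1/3) = 12·L^(-1/3).
Profit maximization for a price taker requires P·MP_L = w: 16·12·L^(-1/3) = 96.
So L^(-1/3) = 0.5, which gives L = 8.

L* = 8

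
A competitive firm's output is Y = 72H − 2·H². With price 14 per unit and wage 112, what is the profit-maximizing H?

H* = 16

The marginal product of H is MP_H = 72 − 4H.
A price-taking firm hires until the value of the marginal product equals the wage: P·MP_H = w, so 14·(72 − 4H) = 112.
Then 72 − 4H = 8, giving H = 16.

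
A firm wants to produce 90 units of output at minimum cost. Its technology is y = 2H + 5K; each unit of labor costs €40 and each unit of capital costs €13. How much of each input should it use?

The inputs are perfect substitutes, so the firm uses whichever has the lower cost per unit of output.
Cost per unit of output via H is w/2 = 20; via K it is r/5 = 2.6. K is cheaper.
Producing y = 90 with K alone: H = 0, K = 18.

H* = 0, K* = 18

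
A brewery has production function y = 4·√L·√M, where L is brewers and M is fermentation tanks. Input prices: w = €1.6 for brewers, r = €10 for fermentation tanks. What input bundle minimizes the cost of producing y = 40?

L* = 25, M* = 4

Cost minimization requires the marginal rate of technical substitution to equal the input-price ratio: MP_L/MP_M = w/r.
Here MP_L/MP_M = (1/2)·(M/L)/(1/2) = (M/L). Setting this equal to 1.6/10 = 0.16 gives M = 0.16L.
Substituting into y = 40: 4·L^(1/2)·(0.16L)^(1/2) = 40.
Solving, L = 25 and M = 4.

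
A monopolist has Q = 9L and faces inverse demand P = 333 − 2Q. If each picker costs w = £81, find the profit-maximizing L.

Marginal revenue from the inverse demand is MR = 333 − 4Q.
The marginal product is MP_L = 9.
A monopolist hires until marginal revenue product equals the wage: MR·MP_L = w.
(333 − 36L)·9 = 81, so L = 9.

L* = 9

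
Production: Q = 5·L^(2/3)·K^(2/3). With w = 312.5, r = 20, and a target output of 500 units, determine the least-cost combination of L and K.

Cost minimization requires the marginal rate of technical substitution to equal the input-price ratio: MP_L/MP_K = w/r.
Here MP_L/MP_K = (2/3)·(K/L)/(2/3) = (K/L). Setting this equal to 312.5/20 = 15.625 gives K = 15.625L.
Substituting into Q = 500: 5·L^(2/3)·(15.625L)^(2/3) = 500.
Solving, L = 8 and K = 125.

L* = 8, K* = 125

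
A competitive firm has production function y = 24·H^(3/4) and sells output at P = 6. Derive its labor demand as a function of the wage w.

H(w) = (108/w)^(4)

MP_H = (3/4)·24·H^(-1/4) = 18·H^(-1/4).
Setting P·MP_H = w: 108·H^(-1/4) = w.
Solving for H: H^(-1/4) = w/108, so H = (108/w)^(4).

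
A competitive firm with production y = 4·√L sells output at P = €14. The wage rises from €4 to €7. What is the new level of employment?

L* = 16

From P·MP_L = w with MP_L = 2·L^(-1/2), the labor demand is L(w) = (28/w)^(2).
At w = 4: L = 49. At w = 7: L = 16.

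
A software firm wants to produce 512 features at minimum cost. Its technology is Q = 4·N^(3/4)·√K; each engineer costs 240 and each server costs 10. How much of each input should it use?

N* = 16, K* = 256

Cost minimization requires the marginal rate of technical substitution to equal the input-price ratio: MP_N/MP_K = w/r.
Here MP_N/MP_K = (3/4)·(K/N)/(1/2) = 1.5·(K/N). Setting this equal to 240/10 = 24 gives K = 16N.
Substituting into Q = 512: 4·N^(3/4)·(16N)^(1/2) = 512.
Solving, N = 16 and K = 256.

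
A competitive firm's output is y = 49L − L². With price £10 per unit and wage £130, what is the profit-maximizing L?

The marginal product of L is MP_L = 49 − 2L.
A price-taking firm hires until the value of the marginal product equals the wage: P·MP_L = w, so 10·(49 − 2L) = 130.
Then 49 − 2L = 13, giving L = 18.

L* = 18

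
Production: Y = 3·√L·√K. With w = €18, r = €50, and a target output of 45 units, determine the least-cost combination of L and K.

L* = 25, K* = 9

Cost minimization requires the marginal rate of technical substitution to equal the input-price ratio: MP_L/MP_K = w/r.
Here MP_L/MP_K = (1/2)·(K/L)/(1/2) = (K/L). Setting this equal to 18/50 = 0.36 gives K = 0.36L.
Substituting into Y = 45: 3·L^(1/2)·(0.36L)^(1/2) = 45.
Solving, L = 25 and K = 9.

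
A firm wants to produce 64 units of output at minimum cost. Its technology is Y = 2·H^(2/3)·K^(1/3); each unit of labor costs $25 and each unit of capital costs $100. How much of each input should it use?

Cost minimization requires the marginal rate of technical substitution to equal the input-price ratio: MP_H/MP_K = w/r.
Here MP_H/MP_K = (2/3)·(K/H)/(1/3) = 2·(K/H). Setting this equal to 25/100 = 0.25 gives K = 0.125H.
Substituting into Y = 64: 2·H^(2/3)·(0.125H)^(1/3) = 64.
Solving, H = 64 and K = 8.

H* = 64, K* = 8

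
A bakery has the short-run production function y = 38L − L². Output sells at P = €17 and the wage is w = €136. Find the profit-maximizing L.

The marginal product of L is MP_L = 38 − 2L.
A price-taking firm hires until the value of the marginal product equals the wage: P·MP_L = w, so 17·(38 − 2L) = 136.
Then 38 − 2L = 8, giving L = 15.

L* = 15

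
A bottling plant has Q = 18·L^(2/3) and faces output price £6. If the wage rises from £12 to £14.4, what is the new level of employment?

L* = 125

From P·MP_L = w with MP_L = 12·L^(-1/3), the labor demand is L(w) = (72/w)^(3).
At w = 12: L = 216. At w = 14.4: L = 125.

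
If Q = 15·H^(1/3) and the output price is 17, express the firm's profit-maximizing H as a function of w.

H(w) = (85/w)^(3/2)

MP_H = (1/3)·15·H^(-2/3) = 5·H^(-2/3).
Setting P·MP_H = w: 85·H^(-2/3) = w.
Solving for H: H^(-2/3) = w/85, so H = (85/w)^(3/2).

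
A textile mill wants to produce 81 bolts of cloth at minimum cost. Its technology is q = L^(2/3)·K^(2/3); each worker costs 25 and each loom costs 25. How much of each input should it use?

L* = 27, K* = 27

Cost minimization requires the marginal rate of technical substitution to equal the input-price ratio: MP_L/MP_K = w/r.
Here MP_L/MP_K = (2/3)·(K/L)/(2/3) = (K/L). Setting this equal to 25/25 = 1 gives K = L.
Substituting into q = 81: L^(2/3)·(L)^(2/3) = 81.
Solving, L = 27 and K = 27.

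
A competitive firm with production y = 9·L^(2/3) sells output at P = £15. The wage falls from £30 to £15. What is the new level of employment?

From P·MP_L = w with MP_L = 6·L^(-1/3), the labor demand is L(w) = (90/w)^(3).
At w = 30: L = 27. At w = 15: L = 216.

L* = 216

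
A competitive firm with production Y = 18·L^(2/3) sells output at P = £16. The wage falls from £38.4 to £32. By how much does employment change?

ΔL = 91

From P·MP_L = w with MP_L = 12·L^(-1/3), the labor demand is L(w) = (192/w)^(3).
At w = 38.4: L = 125. At w = 32: L = 216.
ΔL = 216 − 125 = 91.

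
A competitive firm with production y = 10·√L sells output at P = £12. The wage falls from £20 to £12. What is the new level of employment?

L* = 25

From P·MP_L = w with MP_L = 5·L^(-1/2), the labor demand is L(w) = (60/w)^(2).
At w = 20: L = 9. At w = 12: L = 25.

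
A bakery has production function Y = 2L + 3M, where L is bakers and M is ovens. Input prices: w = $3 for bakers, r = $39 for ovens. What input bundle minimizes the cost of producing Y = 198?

L* = 99, M* = 0

The inputs are perfect substitutes, so the firm uses whichever has the lower cost per unit of output.
Cost per unit of output via L is w/2 = 1.5; via M it is r/3 = 13. L is cheaper.
Producing Y = 198 with L alone: L = 99, M = 0.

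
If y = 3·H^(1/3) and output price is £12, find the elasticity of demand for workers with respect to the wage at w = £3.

MP_H = (1/3)·3·H^(-2/3), so P·MP_H = w gives 12·H^(-2/3) = w.
Solving, H(w) = (12/w)^(3/2). This is a constant-elasticity form: H ∝ w^(−3/2), so ε = −3/2.

ε = -1.5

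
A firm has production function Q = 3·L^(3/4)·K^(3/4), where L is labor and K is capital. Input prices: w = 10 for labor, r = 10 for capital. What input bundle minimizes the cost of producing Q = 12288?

L* = 256, K* = 256

Cost minimization requires the marginal rate of technical substitution to equal the input-price ratio: MP_L/MP_K = w/r.
Here MP_L/MP_K = (3/4)·(K/L)/(3/4) = (K/L). Setting this equal to 10/10 = 1 gives K = L.
Substituting into Q = 12288: 3·L^(3/4)·(L)^(3/4) = 12288.
Solving, L = 256 and K = 256.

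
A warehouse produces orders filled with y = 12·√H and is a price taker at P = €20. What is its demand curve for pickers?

H(w) = 14400/w²

MP_H = (1/2)·12·H^(-1/2) = 6·H^(-1/2).
Setting P·MP_H = w: 120·H^(-1/2) = w.
Solving for H: H^(-1/2) = w/120, so H = (120/w)^(2).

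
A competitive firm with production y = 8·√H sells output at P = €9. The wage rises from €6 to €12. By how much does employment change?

From P·MP_H = w with MP_H = 4·H^(-1/2), the labor demand is H(w) = (36/w)^(2).
At w = 6: H = 36. At w = 12: H = 9.
ΔH = 9 − 36 = -27.

ΔH = -27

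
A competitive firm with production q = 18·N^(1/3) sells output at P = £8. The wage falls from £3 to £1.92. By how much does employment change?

ΔN = 61

From P·MP_N = w with MP_N = 6·N^(-2/3), the labor demand is N(w) = (48/w)^(3/2).
At w = 3: N = 64. At w = 1.92: N = 125.
ΔN = 125 − 64 = 61.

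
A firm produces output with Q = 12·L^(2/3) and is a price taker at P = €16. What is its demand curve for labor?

L(w) = 2097152/w³

MP_L = (2/3)·12·L^(-1/3) = 8·L^(-1/3).
Setting P·MP_L = w: 128·L^(-1/3) = w.
Solving for L: L^(-1/3) = w/128, so L = (128/w)^(3).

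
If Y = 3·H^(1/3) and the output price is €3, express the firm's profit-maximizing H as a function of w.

H(w) = (3/w)^(3/2)

MP_H = (1/3)·3·H^(-2/3) = H^(-2/3).
Setting P·MP_H = w: 3·H^(-2/3) = w.
Solving for H: H^(-2/3) = w/3, so H = (3/w)^(3/2).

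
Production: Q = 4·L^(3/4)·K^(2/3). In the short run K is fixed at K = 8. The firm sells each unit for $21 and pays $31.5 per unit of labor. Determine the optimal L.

With K = 8, MP_L = (3/4)·4·L^(-1/4)·8^(2/3) = 12·L^(-1/4).
Profit maximization for a price taker requires P·MP_L = w: 21·12·L^(-1/4) = 31.5.
So L^(-1/4) = 0.125, which gives L = 4096.

L* = 4096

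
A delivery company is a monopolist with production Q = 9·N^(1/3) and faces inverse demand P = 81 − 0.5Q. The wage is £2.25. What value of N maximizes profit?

N* = 216

Marginal revenue from the inverse demand is MR = 81 − Q.
The marginal product is MP_N = 3·N^(-2/3).
A monopolist hires until marginal revenue product equals the wage: MR·MP_N = w.
At N, Q = 9·N^(1/3). Substituting and solving: (81 − 9·N^(1/3))·3·N^(-2/3) = 2.25 gives N = 216.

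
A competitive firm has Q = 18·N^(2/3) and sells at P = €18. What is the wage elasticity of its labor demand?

ε = -3

MP_N = (2/3)·18·N^(-1/3), so P·MP_N = w gives 216·N^(-1/3) = w.
Solving, N(w) = (216/w)^(3). This is a constant-elasticity form: N ∝ w^(−3), so ε = −3.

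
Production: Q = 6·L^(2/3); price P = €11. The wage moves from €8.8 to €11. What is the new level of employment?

L* = 64

From P·MP_L = w with MP_L = 4·L^(-1/3), the labor demand is L(w) = (44/w)^(3).
At w = 8.8: L = 125. At w = 11: L = 64.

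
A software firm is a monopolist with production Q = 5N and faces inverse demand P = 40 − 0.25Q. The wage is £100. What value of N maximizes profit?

N* = 8

Marginal revenue from the inverse demand is MR = 40 − 0.5Q.
The marginal product is MP_N = 5.
A monopolist hires until marginal revenue product equals the wage: MR·MP_N = w.
(40 − 2.5N)·5 = 100, so N = 8.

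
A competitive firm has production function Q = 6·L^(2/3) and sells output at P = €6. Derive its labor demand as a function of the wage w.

L(w) = 13824/w³

MP_L = (2/3)·6·L^(-1/3) = 4·L^(-1/3).
Setting P·MP_L = w: 24·L^(-1/3) = w.
Solving for L: L^(-1/3) = w/24, so L = (24/w)^(3).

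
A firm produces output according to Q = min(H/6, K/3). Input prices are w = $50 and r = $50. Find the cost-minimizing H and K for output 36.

H* = 216, K* = 108

With a fixed-proportions technology, the cost-minimizing bundle uses no slack in either input: H/6 = K/3 = Q.
So H = 6·36 = 216 and K = 3·36 = 108.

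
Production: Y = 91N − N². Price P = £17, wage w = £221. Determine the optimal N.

N* = 39

The marginal product of N is MP_N = 91 − 2N.
A price-taking firm hires until the value of the marginal product equals the wage: P·MP_N = w, so 17·(91 − 2N) = 221.
Then 91 − 2N = 13, giving N = 39.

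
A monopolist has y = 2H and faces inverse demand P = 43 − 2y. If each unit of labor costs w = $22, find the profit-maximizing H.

H* = 4

Marginal revenue from the inverse demand is MR = 43 − 4y.
The marginal product is MP_H = 2.
A monopolist hires until marginal revenue product equals the wage: MR·MP_H = w.
(43 − 8H)·2 = 22, so H = 4.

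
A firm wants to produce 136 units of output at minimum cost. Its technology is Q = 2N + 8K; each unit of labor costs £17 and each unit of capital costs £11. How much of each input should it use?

N* = 0, K* = 17

The inputs are perfect substitutes, so the firm uses whichever has the lower cost per unit of output.
Cost per unit of output via N is w/2 = 8.5; via K it is r/8 = 1.375. K is cheaper.
Producing Q = 136 with K alone: N = 0, K = 17.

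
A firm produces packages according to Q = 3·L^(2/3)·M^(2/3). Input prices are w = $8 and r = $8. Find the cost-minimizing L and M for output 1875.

Cost minimization requires the marginal rate of technical substitution to equal the input-price ratio: MP_L/MP_M = w/r.
Here MP_L/MP_M = (2/3)·(M/L)/(2/3) = (M/L). Setting this equal to 8/8 = 1 gives M = L.
Substituting into Q = 1875: 3·L^(2/3)·(L)^(2/3) = 1875.
Solving, L = 125 and M = 125.

L* = 125, M* = 125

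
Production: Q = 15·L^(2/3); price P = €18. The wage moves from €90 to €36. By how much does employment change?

From P·MP_L = w with MP_L = 10·L^(-1/3), the labor demand is L(w) = (180/w)^(3).
At w = 90: L = 8. At w = 36: L = 125.
ΔL = 125 − 8 = 117.

ΔL = 117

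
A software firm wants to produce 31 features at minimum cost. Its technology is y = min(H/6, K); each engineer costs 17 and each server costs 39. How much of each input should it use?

With a fixed-proportions technology, the cost-minimizing bundle uses no slack in either input: H/6 = K = y.
So H = 6·31 = 186 and K = 31.

H* = 186, K* = 31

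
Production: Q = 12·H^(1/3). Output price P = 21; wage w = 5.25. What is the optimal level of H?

MP_H = (1/3)·12·H^(-2/3) = 4·H^(-2/3).
Profit maximization for a price taker requires P·MP_H = w: 21·4·H^(-2/3) = 5.25.
So H^(-2/3) = 0.0625, which gives H = 64.

H* = 64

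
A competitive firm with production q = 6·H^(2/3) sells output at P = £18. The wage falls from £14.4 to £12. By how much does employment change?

From P·MP_H = w with MP_H = 4·H^(-1/3), the labor demand is H(w) = (72/w)^(3).
At w = 14.4: H = 125. At w = 12: H = 216.
ΔH = 216 − 125 = 91.

ΔH = 91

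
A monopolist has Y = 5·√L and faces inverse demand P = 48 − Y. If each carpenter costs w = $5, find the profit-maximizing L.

L* = 16

Marginal revenue from the inverse demand is MR = 48 − 2Y.
The marginal product is MP_L = 2.5·L^(-1/2).
A monopolist hires until marginal revenue product equals the wage: MR·MP_L = w.
At L, Y = 5·√L. Substituting and solving: (48 − 10·√L)·2.5·L^(-1/2) = 5 gives L = 16.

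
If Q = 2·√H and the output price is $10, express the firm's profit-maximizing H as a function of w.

H(w) = 100/w²

MP_H = (1/2)·2·H^(-1/2) = H^(-1/2).
Setting P·MP_H = w: 10·H^(-1/2) = w.
Solving for H: H^(-1/2) = w/10, so H = (10/w)^(2).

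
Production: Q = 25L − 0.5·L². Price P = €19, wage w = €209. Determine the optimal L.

L* = 14

The marginal product of L is MP_L = 25 − L.
A price-taking firm hires until the value of the marginal product equals the wage: P·MP_L = w, so 19·(25 − L) = 209.
Then 25 − L = 11, giving L = 14.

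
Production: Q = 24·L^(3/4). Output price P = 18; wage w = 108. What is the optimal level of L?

MP_L = (3/4)·24·L^(-1/4) = 18·L^(-1/4).
Profit maximization for a price taker requires P·MP_L = w: 18·18·L^(-1/4) = 108.
So L^(-1/4) = 1/3, which gives L = 81.

L* = 81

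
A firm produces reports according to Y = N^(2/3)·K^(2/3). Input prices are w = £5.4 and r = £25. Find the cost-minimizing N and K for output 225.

Cost minimization requires the marginal rate of technical substitution to equal the input-price ratio: MP_N/MP_K = w/r.
Here MP_N/MP_K = (2/3)·(K/N)/(2/3) = (K/N). Setting this equal to 5.4/25 = 0.216 gives K = 0.216N.
Substituting into Y = 225: N^(2/3)·(0.216N)^(2/3) = 225.
Solving, N = 125 and K = 27.

N* = 125, K* = 27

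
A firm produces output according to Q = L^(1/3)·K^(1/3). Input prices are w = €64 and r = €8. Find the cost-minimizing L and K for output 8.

L* = 8, K* = 64

Cost minimization requires the marginal rate of technical substitution to equal the input-price ratio: MP_L/MP_K = w/r.
Here MP_L/MP_K = (1/3)·(K/L)/(1/3) = (K/L). Setting this equal to 64/8 = 8 gives K = 8L.
Substituting into Q = 8: L^(1/3)·(8L)^(1/3) = 8.
Solving, L = 8 and K = 64.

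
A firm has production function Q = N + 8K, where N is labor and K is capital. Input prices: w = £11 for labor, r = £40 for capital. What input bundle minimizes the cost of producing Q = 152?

The inputs are perfect substitutes, so the firm uses whichever has the lower cost per unit of output.
Cost per unit of output via N is 11; via K it is 5. K is cheaper.
Producing Q = 152 with K alone: N = 0, K = 19.

N* = 0, K* = 19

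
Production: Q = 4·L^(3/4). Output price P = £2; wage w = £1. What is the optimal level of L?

L* = 1296

MP_L = (3/4)·4·L^(-1/4) = 3·L^(-1/4).
Profit maximization for a price taker requires P·MP_L = w: 2·3·L^(-1/4) = 1.
So L^(-1/4) = 1/6, which gives L = 1296.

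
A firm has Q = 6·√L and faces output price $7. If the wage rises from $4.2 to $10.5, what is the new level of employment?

L* = 4

From P·MP_L = w with MP_L = 3·L^(-1/2), the labor demand is L(w) = (21/w)^(2).
At w = 4.2: L = 25. At w = 10.5: L = 4.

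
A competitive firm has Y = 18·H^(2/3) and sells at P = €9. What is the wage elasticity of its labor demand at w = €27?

MP_H = (2/3)·18·H^(-1/3), so P·MP_H = w gives 108·H^(-1/3) = w.
Solving, H(w) = (108/w)^(3). This is a constant-elasticity form: H ∝ w^(−3), so ε = −3.

ε = -3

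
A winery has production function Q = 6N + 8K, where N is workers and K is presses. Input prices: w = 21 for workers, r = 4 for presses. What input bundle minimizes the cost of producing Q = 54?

The inputs are perfect substitutes, so the firm uses whichever has the lower cost per unit of output.
Cost per unit of output via N is w/6 = 3.5; via K it is r/8 = 0.5. K is cheaper.
Producing Q = 54 with K alone: N = 0, K = 6.75.

N* = 0, K* = 6.75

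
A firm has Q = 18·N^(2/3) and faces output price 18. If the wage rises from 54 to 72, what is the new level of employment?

From P·MP_N = w with MP_N = 12·N^(-1/3), the labor demand is N(w) = (216/w)^(3).
At w = 54: N = 64. At w = 72: N = 27.

N* = 27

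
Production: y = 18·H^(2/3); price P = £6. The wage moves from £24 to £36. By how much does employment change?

ΔH = -19

From P·MP_H = w with MP_H = 12·H^(-1/3), the labor demand is H(w) = (72/w)^(3).
At w = 24: H = 27. At w = 36: H = 8.
ΔH = 8 − 27 = -19.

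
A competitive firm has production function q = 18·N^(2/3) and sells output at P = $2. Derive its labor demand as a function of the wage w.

N(w) = 13824/w³

MP_N = (2/3)·18·N^(-1/3) = 12·N^(-1/3).
Setting P·MP_N = w: 24·N^(-1/3) = w.
Solving for N: N^(-1/3) = w/24, so N = (24/w)^(3).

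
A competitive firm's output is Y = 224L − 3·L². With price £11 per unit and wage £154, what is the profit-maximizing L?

The marginal product of L is MP_L = 224 − 6L.
A price-taking firm hires until the value of the marginal product equals the wage: P·MP_L = w, so 11·(224 − 6L) = 154.
Then 224 − 6L = 14, giving L = 35.

L* = 35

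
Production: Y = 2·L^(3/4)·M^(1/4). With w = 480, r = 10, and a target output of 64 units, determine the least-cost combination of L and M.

L* = 16, M* = 256

Cost minimization requires the marginal rate of technical substitution to equal the input-price ratio: MP_L/MP_M = w/r.
Here MP_L/MP_M = (3/4)·(M/L)/(1/4) = 3·(M/L). Setting this equal to 480/10 = 48 gives M = 16L.
Substituting into Y = 64: 2·L^(3/4)·(16L)^(1/4) = 64.
Solving, L = 16 and M = 256.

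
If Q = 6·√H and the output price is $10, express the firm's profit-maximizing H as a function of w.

MP_H = (1/2)·6·H^(-1/2) = 3·H^(-1/2).
Setting P·MP_H = w: 30·H^(-1/2) = w.
Solving for H: H^(-1/2) = w/30, so H = (30/w)^(2).

H(w) = 900/w²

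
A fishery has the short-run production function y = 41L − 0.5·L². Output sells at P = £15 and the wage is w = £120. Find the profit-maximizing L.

The marginal product of L is MP_L = 41 − L.
A price-taking firm hires until the value of the marginal product equals the wage: P·MP_L = w, so 15·(41 − L) = 120.
Then 41 − L = 8, giving L = 33.

L* = 33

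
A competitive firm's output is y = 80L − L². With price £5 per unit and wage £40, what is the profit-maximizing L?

The marginal product of L is MP_L = 80 − 2L.
A price-taking firm hires until the value of the marginal product equals the wage: P·MP_L = w, so 5·(80 − 2L) = 40.
Then 80 − 2L = 8, giving L = 36.

L* = 36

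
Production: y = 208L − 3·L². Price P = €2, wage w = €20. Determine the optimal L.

L* = 33

The marginal product of L is MP_L = 208 − 6L.
A price-taking firm hires until the value of the marginal product equals the wage: P·MP_L = w, so 2·(208 − 6L) = 20.
Then 208 − 6L = 10, giving L = 33.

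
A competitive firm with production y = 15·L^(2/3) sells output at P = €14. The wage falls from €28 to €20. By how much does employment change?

ΔL = 218

From P·MP_L = w with MP_L = 10·L^(-1/3), the labor demand is L(w) = (140/w)^(3).
At w = 28: L = 125. At w = 20: L = 343.
ΔL = 343 − 125 = 218.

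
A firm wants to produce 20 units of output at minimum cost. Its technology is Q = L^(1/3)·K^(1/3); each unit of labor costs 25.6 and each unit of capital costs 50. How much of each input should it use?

L* = 125, K* = 64

Cost minimization requires the marginal rate of technical substitution to equal the input-price ratio: MP_L/MP_K = w/r.
Here MP_L/MP_K = (1/3)·(K/L)/(1/3) = (K/L). Setting this equal to 25.6/50 = 0.512 gives K = 0.512L.
Substituting into Q = 20: L^(1/3)·(0.512L)^(1/3) = 20.
Solving, L = 125 and K = 64.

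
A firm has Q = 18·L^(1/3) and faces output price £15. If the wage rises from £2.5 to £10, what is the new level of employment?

From P·MP_L = w with MP_L = 6·L^(-2/3), the labor demand is L(w) = (90/w)^(3/2).
At w = 2.5: L = 216. At w = 10: L = 27.

L* = 27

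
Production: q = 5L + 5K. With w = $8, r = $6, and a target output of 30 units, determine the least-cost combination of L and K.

L* = 0, K* = 6

The inputs are perfect substitutes, so the firm uses whichever has the lower cost per unit of output.
Cost per unit of output via L is w/5 = 1.6; via K it is r/5 = 1.2. K is cheaper.
Producing q = 30 with K alone: L = 0, K = 6.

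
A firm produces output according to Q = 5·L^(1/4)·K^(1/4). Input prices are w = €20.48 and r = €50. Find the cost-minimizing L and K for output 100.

L* = 625, K* = 256

Cost minimization requires the marginal rate of technical substitution to equal the input-price ratio: MP_L/MP_K = w/r.
Here MP_L/MP_K = (1/4)·(K/L)/(1/4) = (K/L). Setting this equal to 20.48/50 = 0.4096 gives K = 0.4096L.
Substituting into Q = 100: 5·L^(1/4)·(0.4096L)^(1/4) = 100.
Solving, L = 625 and K = 256.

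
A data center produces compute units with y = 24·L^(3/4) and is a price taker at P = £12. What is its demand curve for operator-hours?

L(w) = (216/w)^(4)

MP_L = (3/4)·24·L^(-1/4) = 18·L^(-1/4).
Setting P·MP_L = w: 216·L^(-1/4) = w.
Solving for L: L^(-1/4) = w/216, so L = (216/w)^(4).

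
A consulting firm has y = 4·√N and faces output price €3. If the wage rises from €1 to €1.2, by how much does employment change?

ΔN = -11

From P·MP_N = w with MP_N = 2·N^(-1/2), the labor demand is N(w) = (6/w)^(2).
At w = 1: N = 36. At w = 1.2: N = 25.
ΔN = 25 − 36 = -11.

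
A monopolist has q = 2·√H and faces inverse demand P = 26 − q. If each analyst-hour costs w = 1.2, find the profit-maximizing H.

H* = 25

Marginal revenue from the inverse demand is MR = 26 − 2q.
The marginal product is MP_H = H^(-1/2).
A monopolist hires until marginal revenue product equals the wage: MR·MP_H = w.
At H, q = 2·√H. Substituting and solving: (26 − 4·√H)·H^(-1/2) = 1.2 gives H = 25.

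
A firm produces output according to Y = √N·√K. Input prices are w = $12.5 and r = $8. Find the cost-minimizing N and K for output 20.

N* = 16, K* = 25

Cost minimization requires the marginal rate of technical substitution to equal the input-price ratio: MP_N/MP_K = w/r.
Here MP_N/MP_K = (1/2)·(K/N)/(1/2) = (K/N). Setting this equal to 12.5/8 = 1.5625 gives K = 1.5625N.
Substituting into Y = 20: N^(1/2)·(1.5625N)^(1/2) = 20.
Solving, N = 16 and K = 25.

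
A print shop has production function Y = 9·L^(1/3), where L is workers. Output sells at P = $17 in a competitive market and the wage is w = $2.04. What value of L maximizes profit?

MP_L = (1/3)·9·L^(-2/3) = 3·L^(-2/3).
Profit maximization for a price taker requires P·MP_L = w: 17·3·L^(-2/3) = 2.04.
So L^(-2/3) = 0.04, which gives L = 125.

L* = 125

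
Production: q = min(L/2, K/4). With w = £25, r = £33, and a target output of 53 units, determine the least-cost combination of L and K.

L* = 106, K* = 212

With a fixed-proportions technology, the cost-minimizing bundle uses no slack in either input: L/2 = K/4 = q.
So L = 2·53 = 106 and K = 4·53 = 212.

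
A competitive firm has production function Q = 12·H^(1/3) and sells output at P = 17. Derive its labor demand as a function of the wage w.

MP_H = (1/3)·12·H^(-2/3) = 4·H^(-2/3).
Setting P·MP_H = w: 68·H^(-2/3) = w.
Solving for H: H^(-2/3) = w/68, so H = (68/w)^(3/2).

H(w) = (68/w)^(3/2)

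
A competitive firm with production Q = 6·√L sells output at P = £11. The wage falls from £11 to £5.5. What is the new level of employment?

From P·MP_L = w with MP_L = 3·L^(-1/2), the labor demand is L(w) = (33/w)^(2).
At w = 11: L = 9. At w = 5.5: L = 36.

L* = 36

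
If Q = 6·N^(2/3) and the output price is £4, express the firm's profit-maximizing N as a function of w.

MP_N = (2/3)·6·N^(-1/3) = 4·N^(-1/3).
Setting P·MP_N = w: 16·N^(-1/3) = w.
Solving for N: N^(-1/3) = w/16, so N = (16/w)^(3).

N(w) = 4096/w³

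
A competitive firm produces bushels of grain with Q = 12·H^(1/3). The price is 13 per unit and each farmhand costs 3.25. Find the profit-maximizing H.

MP_H = (1/3)·12·H^(-2/3) = 4·H^(-2/3).
Profit maximization for a price taker requires P·MP_H = w: 13·4·H^(-2/3) = 3.25.
So H^(-2/3) = 0.0625, which gives H = 64.

H* = 64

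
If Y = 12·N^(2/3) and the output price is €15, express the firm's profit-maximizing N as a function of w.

N(w) = 1728000/w³

MP_N = (2/3)·12·N^(-1/3) = 8·N^(-1/3).
Setting P·MP_N = w: 120·N^(-1/3) = w.
Solving for N: N^(-1/3) = w/120, so N = (120/w)^(3).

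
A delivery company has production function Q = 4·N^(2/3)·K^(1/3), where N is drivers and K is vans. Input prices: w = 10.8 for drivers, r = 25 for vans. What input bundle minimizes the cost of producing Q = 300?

Cost minimization requires the marginal rate of technical substitution to equal the input-price ratio: MP_N/MP_K = w/r.
Here MP_N/MP_K = (2/3)·(K/N)/(1/3) = 2·(K/N). Setting this equal to 10.8/25 = 0.432 gives K = 0.216N.
Substituting into Q = 300: 4·N^(2/3)·(0.216N)^(1/3) = 300.
Solving, N = 125 and K = 27.

N* = 125, K* = 27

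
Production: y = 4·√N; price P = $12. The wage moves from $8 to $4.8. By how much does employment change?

From P·MP_N = w with MP_N = 2·N^(-1/2), the labor demand is N(w) = (24/w)^(2).
At w = 8: N = 9. At w = 4.8: N = 25.
ΔN = 25 − 9 = 16.

ΔN = 16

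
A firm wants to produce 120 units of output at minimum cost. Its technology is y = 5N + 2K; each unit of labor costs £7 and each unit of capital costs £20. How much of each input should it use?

The inputs are perfect substitutes, so the firm uses whichever has the lower cost per unit of output.
Cost per unit of output via N is w/5 = 1.4; via K it is r/2 = 10. N is cheaper.
Producing y = 120 with N alone: N = 24, K = 0.

N* = 24, K* = 0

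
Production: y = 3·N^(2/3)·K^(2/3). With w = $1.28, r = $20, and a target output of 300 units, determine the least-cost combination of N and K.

N* = 125, K* = 8

Cost minimization requires the marginal rate of technical substitution to equal the input-price ratio: MP_N/MP_K = w/r.
Here MP_N/MP_K = (2/3)·(K/N)/(2/3) = (K/N). Setting this equal to 1.28/20 = 0.064 gives K = 0.064N.
Substituting into y = 300: 3·N^(2/3)·(0.064N)^(2/3) = 300.
Solving, N = 125 and K = 8.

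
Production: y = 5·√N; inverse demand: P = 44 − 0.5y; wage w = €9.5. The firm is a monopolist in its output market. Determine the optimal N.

Marginal revenue from the inverse demand is MR = 44 − y.
The marginal product is MP_N = 2.5·N^(-1/2).
A monopolist hires until marginal revenue product equals the wage: MR·MP_N = w.
At N, y = 5·√N. Substituting and solving: (44 − 5·√N)·2.5·N^(-1/2) = 9.5 gives N = 25.

N* = 25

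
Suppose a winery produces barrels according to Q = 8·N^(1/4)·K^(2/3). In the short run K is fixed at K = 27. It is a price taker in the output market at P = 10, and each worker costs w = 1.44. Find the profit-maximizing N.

With K = 27, MP_N = (1/4)·8·N^(-3/4)·27^(2/3) = 18·N^(-3/4).
Profit maximization for a price taker requires P·MP_N = w: 10·18·N^(-3/4) = 1.44.
So N^(-3/4) = 0.008, which gives N = 625.

N* = 625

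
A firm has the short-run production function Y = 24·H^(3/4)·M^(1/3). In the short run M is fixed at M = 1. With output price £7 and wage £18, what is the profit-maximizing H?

With M = 1, MP_H = (3/4)·24·H^(-1/4)·1^(1/3) = 18·H^(-1/4).
Profit maximization for a price taker requires P·MP_H = w: 7·18·H^(-1/4) = 18.
So H^(-1/4) = 1/7, which gives H = 2401.

H* = 2401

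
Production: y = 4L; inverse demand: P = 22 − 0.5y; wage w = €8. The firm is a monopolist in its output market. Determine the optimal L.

Marginal revenue from the inverse demand is MR = 22 − y.
The marginal product is MP_L = 4.
A monopolist hires until marginal revenue product equals the wage: MR·MP_L = w.
(22 − 4L)·4 = 8, so L = 5.

L* = 5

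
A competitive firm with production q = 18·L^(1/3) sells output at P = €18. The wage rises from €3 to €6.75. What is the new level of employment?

L* = 64

From P·MP_L = w with MP_L = 6·L^(-2/3), the labor demand is L(w) = (108/w)^(3/2).
At w = 3: L = 216. At w = 6.75: L = 64.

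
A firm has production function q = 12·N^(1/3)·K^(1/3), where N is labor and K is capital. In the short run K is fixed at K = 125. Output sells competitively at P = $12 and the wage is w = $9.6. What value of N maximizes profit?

N* = 125

With K = 125, MP_N = (1/3)·12·N^(-2/3)·125^(1/3) = 20·N^(-2/3).
Profit maximization for a price taker requires P·MP_N = w: 12·20·N^(-2/3) = 9.6.
So N^(-2/3) = 0.04, which gives N = 125.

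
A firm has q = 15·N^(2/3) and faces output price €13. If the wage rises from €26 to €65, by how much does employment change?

ΔN = -117

From P·MP_N = w with MP_N = 10·N^(-1/3), the labor demand is N(w) = (130/w)^(3).
At w = 26: N = 125. At w = 65: N = 8.
ΔN = 8 − 125 = -117.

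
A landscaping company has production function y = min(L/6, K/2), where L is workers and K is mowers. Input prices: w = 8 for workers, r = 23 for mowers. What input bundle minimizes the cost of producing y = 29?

L* = 174, K* = 58

With a fixed-proportions technology, the cost-minimizing bundle uses no slack in either input: L/6 = K/2 = y.
So L = 6·29 = 174 and K = 2·29 = 58.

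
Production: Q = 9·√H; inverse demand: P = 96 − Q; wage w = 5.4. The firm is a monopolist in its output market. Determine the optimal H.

H* = 25

Marginal revenue from the inverse demand is MR = 96 − 2Q.
The marginal product is MP_H = 4.5·H^(-1/2).
A monopolist hires until marginal revenue product equals the wage: MR·MP_H = w.
At H, Q = 9·√H. Substituting and solving: (96 − 18·√H)·4.5·H^(-1/2) = 5.4 gives H = 25.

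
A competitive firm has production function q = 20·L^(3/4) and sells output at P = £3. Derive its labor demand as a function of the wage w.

L(w) = 4100625/w^(4)

MP_L = (3/4)·20·L^(-1/4) = 15·L^(-1/4).
Setting P·MP_L = w: 45·L^(-1/4) = w.
Solving for L: L^(-1/4) = w/45, so L = (45/w)^(4).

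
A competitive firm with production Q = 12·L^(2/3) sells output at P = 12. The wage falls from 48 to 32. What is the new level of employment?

From P·MP_L = w with MP_L = 8·L^(-1/3), the labor demand is L(w) = (96/w)^(3).
At w = 48: L = 8. At w = 32: L = 27.

L* = 27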